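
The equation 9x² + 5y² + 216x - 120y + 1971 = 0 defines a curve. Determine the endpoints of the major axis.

Group the x- and y-terms: 9(x² + 24x) + 5(y² - 24y) = -1971
Complete the square: 9(x + 12)² + 5(y - 12)² = -1971 + 1296 + 720 = 45
Divide by 45: (x + 12)²/5 + (y - 12)²/9 = 1
Ellipse, center (-12, 12), major axis vertical; a² = 9, b² = 5.
a = 3. Vertices at (h, k ± a).

(-12, 9) and (-12, 15)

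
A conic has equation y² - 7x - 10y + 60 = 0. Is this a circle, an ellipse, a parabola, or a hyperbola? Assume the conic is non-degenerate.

parabola

No xy term. Coefficients of x² and y² are A = 0, C = 1.
Exactly one squared variable ⇒ parabola.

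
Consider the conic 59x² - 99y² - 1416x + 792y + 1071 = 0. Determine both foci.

(12 - √158, 4) and (12 + √158, 4)

Group: 59(x² - 24x) -99(y² - 8y) = -1071
Complete the square: 59(x - 12)² -99(y - 4)² = -1071 + 8496 - 1584 = 5841
Divide by 5841: (x - 12)²/99 - (y - 4)²/59 = 1
Hyperbola, center (12, 4), transverse axis horizontal; a² = 99, b² = 59.
c² = a² + b² = 99 + 59 = 158, so c = √158.
Foci lie on the horizontal axis through the center: (h ± c, k).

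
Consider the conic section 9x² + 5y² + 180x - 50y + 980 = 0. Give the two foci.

Collect terms: 9(x² + 20x) + 5(y² - 10y) = -980
Completing the square gives 9(x + 10)² + 5(y - 5)² = -980 + 900 + 125 = 45.
Dividing both sides by 45: (x + 10)²/5 + (y - 5)²/9 = 1
Ellipse, center (-10, 5), major axis vertical; a² = 9, b² = 5.
c² = a² - b² = 9 - 5 = 4, so c = 2.
Foci lie on the vertical axis through the center: (h, k ± c).

(-10, 3) and (-10, 7)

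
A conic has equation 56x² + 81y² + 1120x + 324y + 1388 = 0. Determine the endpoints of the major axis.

Collect terms: 56(x² + 20x) + 81(y² + 4y) = -1388
56(x + 10)² + 81(y + 2)² = -1388 + 5600 + 324 = 4536
Divide through by 4536 to get (x + 10)²/81 + (y + 2)²/56 = 1.
Ellipse, center (-10, -2), major axis horizontal; a² = 81, b² = 56.
a = 9. Vertices at (h ± a, k).

(-19, -2) and (-1, -2)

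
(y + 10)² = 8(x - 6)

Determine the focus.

(8, -10)

Vertex (6, -10); 4p = 8 so p = 2. Opens right.
Focus is p units from the vertex along the axis: (h + p, k).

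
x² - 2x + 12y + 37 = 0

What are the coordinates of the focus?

(1, -6)

Only x is squared. Complete the square in x: (x - 1)² = -12(y + 3).
Vertex (1, -3); 4p = -12 so p = -3. Opens down.
Focus is p units from the vertex along the axis: (h, k + p).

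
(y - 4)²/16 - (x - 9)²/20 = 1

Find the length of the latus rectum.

10

Center (9, 4). The positive term is the y-term, so the transverse axis is vertical; a² = 16, b² = 20.
Latus rectum length = 2b²/a = 2·20/4 = 10.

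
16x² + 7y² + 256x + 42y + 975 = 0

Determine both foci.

Group the x- and y-terms: 16(x² + 16x) + 7(y² + 6y) = -975
Complete the square: 16(x + 8)² + 7(y + 3)² = -975 + 1024 + 63 = 112
Divide by 112: (x + 8)²/7 + (y + 3)²/16 = 1
Ellipse, center (-8, -3), major axis vertical; a² = 16, b² = 7.
c² = a² - b² = 16 - 7 = 9, so c = 3.
Foci lie on the vertical axis through the center: (h, k ± c).

(-8, -6) and (-8, 0)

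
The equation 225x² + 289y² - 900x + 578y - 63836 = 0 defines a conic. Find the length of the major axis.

Rearranging, 225(x² - 4x) + 289(y² + 2y) = 63836.
Completing the square gives 225(x - 2)² + 289(y + 1)² = 63836 + 900 + 289 = 65025.
Divide through by 65025 to get (x - 2)²/289 + (y + 1)²/225 = 1.
Ellipse, center (2, -1), major axis horizontal; a² = 289, b² = 225.
a² = 289 so a = 17; the major axis has length 2a = 34.

34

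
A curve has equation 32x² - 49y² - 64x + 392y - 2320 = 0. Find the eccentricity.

Collect terms: 32(x² - 2x) -49(y² - 8y) = 2320
Complete the square in x and y: 32(x - 1)² -49(y - 4)² = 2320 + 32 - 784 = 1568
Dividing both sides by 1568: (x - 1)²/49 - (y - 4)²/32 = 1
Hyperbola, center (1, 4), transverse axis horizontal; a² = 49, b² = 32.
c² = a² + b² = 81, so c = 9.
e = c/a = 9/7.

e = 9/7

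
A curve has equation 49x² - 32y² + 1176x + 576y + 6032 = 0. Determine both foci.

Collect terms: 49(x² + 24x) -32(y² - 18y) = -6032
Completing the square gives 49(x + 12)² -32(y - 9)² = -6032 + 7056 - 2592 = -1568.
Dividing both sides by -1568: (y - 9)²/49 - (x + 12)²/32 = 1
Hyperbola, center (-12, 9), transverse axis vertical; a² = 49, b² = 32.
c² = a² + b² = 49 + 32 = 81, so c = 9.
Foci lie on the vertical axis through the center: (h, k ± c).

(-12, 0) and (-12, 18)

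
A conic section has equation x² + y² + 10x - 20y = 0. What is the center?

Rearranging, (x² + 10x) + (y² - 20y) = 0.
(x + 5)² + (y - 10)² = 0 + 25 + 100 = 125
So (x + 5)² + (y - 10)² = 125.
Circle centered at (-5, 10) with r² = 125.

(-5, 10)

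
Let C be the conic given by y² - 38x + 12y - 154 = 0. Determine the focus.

Only y is squared. Complete the square in y: (y + 6)² = 38(x + 5).
Vertex (-5, -6); 4p = 38 so p = 19/2. Opens right.
Focus is p units from the vertex along the axis: (h + p, k).

(9/2, -6)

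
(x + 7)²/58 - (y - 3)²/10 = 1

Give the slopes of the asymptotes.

√145/29 and -√145/29

Center (-7, 3). The positive term is the x-term, so the transverse axis is horizontal; a² = 58, b² = 10.
For a horizontal hyperbola the asymptotes have slope ±b/a.
Here that is ±√10/√58 = ±√145/29.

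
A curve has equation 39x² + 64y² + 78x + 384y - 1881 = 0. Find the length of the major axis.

16

Group the x- and y-terms: 39(x² + 2x) + 64(y² + 6y) = 1881
Complete the square in x and y: 39(x + 1)² + 64(y + 3)² = 1881 + 39 + 576 = 2496
Divide through by 2496 to get (x + 1)²/64 + (y + 3)²/39 = 1.
Ellipse, center (-1, -3), major axis horizontal; a² = 64, b² = 39.
a² = 64 so a = 8; the major axis has length 2a = 16.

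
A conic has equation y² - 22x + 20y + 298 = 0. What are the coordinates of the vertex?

Only y is squared. Complete the square in y: (y + 10)² = 22(x - 9).
Vertex (9, -10); 4p = 22 so p = 11/2. Opens right.

(9, -10)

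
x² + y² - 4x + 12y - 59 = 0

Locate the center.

(2, -6)

Rearranging, (x² - 4x) + (y² + 12y) = 59.
Complete the square in x and y: (x - 2)² + (y + 6)² = 59 + 4 + 36 = 99
So (x - 2)² + (y + 6)² = 99.
Circle centered at (2, -6) with r² = 99.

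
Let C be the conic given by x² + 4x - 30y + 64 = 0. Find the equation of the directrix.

y = -11/2

Only x is squared. Complete the square in x: (x + 2)² = 30(y - 2).
Vertex (-2, 2); 4p = 30 so p = 15/2. Opens up.
Directrix is the horizontal line y = k − p = 2 − (15/2) = -11/2.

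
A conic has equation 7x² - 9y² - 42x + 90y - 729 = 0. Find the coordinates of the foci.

Collect terms: 7(x² - 6x) -9(y² - 10y) = 729
7(x - 3)² -9(y - 5)² = 729 + 63 - 225 = 567
Divide by 567: (x - 3)²/81 - (y - 5)²/63 = 1
Hyperbola, center (3, 5), transverse axis horizontal; a² = 81, b² = 63.
c² = a² + b² = 81 + 63 = 144, so c = 12.
Foci lie on the horizontal axis through the center: (h ± c, k).

(-9, 5) and (15, 5)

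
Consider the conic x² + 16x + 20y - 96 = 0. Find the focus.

Only x is squared. Complete the square in x: (x + 8)² = -20(y - 8).
Vertex (-8, 8); 4p = -20 so p = -5. Opens down.
Focus is p units from the vertex along the axis: (h, k + p).

(-8, 3)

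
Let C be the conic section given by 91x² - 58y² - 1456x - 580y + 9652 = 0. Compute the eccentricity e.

e = √13559/91

Rearranging, 91(x² - 16x) -58(y² + 10y) = -9652.
Complete the square: 91(x - 8)² -58(y + 5)² = -9652 + 5824 - 1450 = -5278
Divide by -5278: (y + 5)²/91 - (x - 8)²/58 = 1
Hyperbola, center (8, -5), transverse axis vertical; a² = 91, b² = 58.
c² = a² + b² = 149, so c = √149.
e = c/a = √149/√91 = √13559/91.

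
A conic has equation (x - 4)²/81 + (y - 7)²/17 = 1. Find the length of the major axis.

18

Center (4, 7). The larger denominator 81 sits under the x-term, so the major axis is horizontal; a² = 81, b² = 17.
a² = 81 so a = 9; the major axis has length 2a = 18.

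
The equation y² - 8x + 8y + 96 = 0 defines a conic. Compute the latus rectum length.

8

Only y is squared. Complete the square in y: (y + 4)² = 8(x - 10).
Vertex (10, -4); 4p = 8 so p = 2. Opens right.
Latus rectum length = |4p| = 8.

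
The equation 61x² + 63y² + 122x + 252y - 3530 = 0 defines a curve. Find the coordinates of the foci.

Group the x- and y-terms: 61(x² + 2x) + 63(y² + 4y) = 3530
Completing the square gives 61(x + 1)² + 63(y + 2)² = 3530 + 61 + 252 = 3843.
Divide by 3843: (x + 1)²/63 + (y + 2)²/61 = 1
Ellipse, center (-1, -2), major axis horizontal; a² = 63, b² = 61.
c² = a² - b² = 63 - 61 = 2, so c = √2.
Foci lie on the horizontal axis through the center: (h ± c, k).

(-1 - √2, -2) and (-1 + √2, -2)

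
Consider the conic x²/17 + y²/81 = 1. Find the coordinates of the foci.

(0, -8) and (0, 8)

Center (0, 0). The larger denominator 81 sits under the y-term, so the major axis is vertical; a² = 81, b² = 17.
c² = a² - b² = 81 - 17 = 64, so c = 8.
Foci lie on the vertical axis through the center: (h, k ± c).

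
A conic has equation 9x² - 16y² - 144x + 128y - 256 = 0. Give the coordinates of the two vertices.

Collect terms: 9(x² - 16x) -16(y² - 8y) = 256
Completing the square gives 9(x - 8)² -16(y - 4)² = 256 + 576 - 256 = 576.
Divide through by 576 to get (x - 8)²/64 - (y - 4)²/36 = 1.
Hyperbola, center (8, 4), transverse axis horizontal; a² = 64, b² = 36.
a = 8. Vertices at (h ± a, k).

(0, 4) and (16, 4)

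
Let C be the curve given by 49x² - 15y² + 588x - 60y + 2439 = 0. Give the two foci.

(-6, -10) and (-6, 6)

Collect terms: 49(x² + 12x) -15(y² + 4y) = -2439
49(x + 6)² -15(y + 2)² = -2439 + 1764 - 60 = -735
Dividing both sides by -735: (y + 2)²/49 - (x + 6)²/15 = 1
Hyperbola, center (-6, -2), transverse axis vertical; a² = 49, b² = 15.
c² = a² + b² = 49 + 15 = 64, so c = 8.
Foci lie on the vertical axis through the center: (h, k ± c).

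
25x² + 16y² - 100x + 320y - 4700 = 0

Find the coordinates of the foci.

25(x² - 4x) + 16(y² + 20y) = 4700
Completing the square gives 25(x - 2)² + 16(y + 10)² = 4700 + 100 + 1600 = 6400.
Divide through by 6400 to get (x - 2)²/256 + (y + 10)²/400 = 1.
Ellipse, center (2, -10), major axis vertical; a² = 400, b² = 256.
c² = a² - b² = 400 - 256 = 144, so c = 12.
Foci lie on the vertical axis through the center: (h, k ± c).

(2, -22) and (2, 2)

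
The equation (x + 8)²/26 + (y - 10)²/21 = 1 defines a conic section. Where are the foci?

(-8 - √5, 10) and (-8 + √5, 10)

Center (-8, 10). The larger denominator 26 sits under the x-term, so the major axis is horizontal; a² = 26, b² = 21.
c² = a² - b² = 26 - 21 = 5, so c = √5.
Foci lie on the horizontal axis through the center: (h ± c, k).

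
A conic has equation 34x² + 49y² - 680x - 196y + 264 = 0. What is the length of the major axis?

14√2

Group the x- and y-terms: 34(x² - 20x) + 49(y² - 4y) = -264
Completing the square gives 34(x - 10)² + 49(y - 2)² = -264 + 3400 + 196 = 3332.
Dividing both sides by 3332: (x - 10)²/98 + (y - 2)²/68 = 1
Ellipse, center (10, 2), major axis horizontal; a² = 98, b² = 68.
a² = 98 so a = 7√2; the major axis has length 2a = 14√2.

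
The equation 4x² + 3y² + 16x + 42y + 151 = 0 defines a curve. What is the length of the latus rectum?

Group: 4(x² + 4x) + 3(y² + 14y) = -151
Completing the square gives 4(x + 2)² + 3(y + 7)² = -151 + 16 + 147 = 12.
Dividing both sides by 12: (x + 2)²/3 + (y + 7)²/4 = 1
Ellipse, center (-2, -7), major axis vertical; a² = 4, b² = 3.
Latus rectum length = 2b²/a = 2·3/2 = 3.

3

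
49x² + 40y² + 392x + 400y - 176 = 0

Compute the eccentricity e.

Rearranging, 49(x² + 8x) + 40(y² + 10y) = 176.
49(x + 4)² + 40(y + 5)² = 176 + 784 + 1000 = 1960
Divide through by 1960 to get (x + 4)²/40 + (y + 5)²/49 = 1.
Ellipse, center (-4, -5), major axis vertical; a² = 49, b² = 40.
c² = a² - b² = 9, so c = 3.
e = c/a = 3/7.

e = 3/7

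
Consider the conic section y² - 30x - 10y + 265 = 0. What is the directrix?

x = 1/2

Only y is squared. Complete the square in y: (y - 5)² = 30(x - 8).
Vertex (8, 5); 4p = 30 so p = 15/2. Opens right.
Directrix is the vertical line x = h − p = 8 − (15/2) = 1/2.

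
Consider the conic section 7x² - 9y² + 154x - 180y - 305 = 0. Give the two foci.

Group the x- and y-terms: 7(x² + 22x) -9(y² + 20y) = 305
Completing the square gives 7(x + 11)² -9(y + 10)² = 305 + 847 - 900 = 252.
Dividing both sides by 252: (x + 11)²/36 - (y + 10)²/28 = 1
Hyperbola, center (-11, -10), transverse axis horizontal; a² = 36, b² = 28.
c² = a² + b² = 36 + 28 = 64, so c = 8.
Foci lie on the horizontal axis through the center: (h ± c, k).

(-19, -10) and (-3, -10)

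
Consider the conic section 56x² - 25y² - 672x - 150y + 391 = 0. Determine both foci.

(-3, -3) and (15, -3)

Rearranging, 56(x² - 12x) -25(y² + 6y) = -391.
Completing the square gives 56(x - 6)² -25(y + 3)² = -391 + 2016 - 225 = 1400.
Divide through by 1400 to get (x - 6)²/25 - (y + 3)²/56 = 1.
Hyperbola, center (6, -3), transverse axis horizontal; a² = 25, b² = 56.
c² = a² + b² = 25 + 56 = 81, so c = 9.
Foci lie on the horizontal axis through the center: (h ± c, k).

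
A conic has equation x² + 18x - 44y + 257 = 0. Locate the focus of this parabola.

(-9, 15)

Only x is squared. Complete the square in x: (x + 9)² = 44(y - 4).
Vertex (-9, 4); 4p = 44 so p = 11. Opens up.
Focus is p units from the vertex along the axis: (h, k + p).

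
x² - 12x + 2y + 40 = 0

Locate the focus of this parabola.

(6, -5/2)

Only x is squared. Complete the square in x: (x - 6)² = -2(y + 2).
Vertex (6, -2); 4p = -2 so p = -1/2. Opens down.
Focus is p units from the vertex along the axis: (h, k + p).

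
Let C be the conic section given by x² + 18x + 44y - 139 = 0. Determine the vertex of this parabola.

(-9, 5)

Only x is squared. Complete the square in x: (x + 9)² = -44(y - 5).
Vertex (-9, 5); 4p = -44 so p = -11. Opens down.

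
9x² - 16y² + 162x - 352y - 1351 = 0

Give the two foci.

(-14, -11) and (-4, -11)

Group: 9(x² + 18x) -16(y² + 22y) = 1351
Complete the square in x and y: 9(x + 9)² -16(y + 11)² = 1351 + 729 - 1936 = 144
Divide by 144: (x + 9)²/16 - (y + 11)²/9 = 1
Hyperbola, center (-9, -11), transverse axis horizontal; a² = 16, b² = 9.
c² = a² + b² = 16 + 9 = 25, so c = 5.
Foci lie on the horizontal axis through the center: (h ± c, k).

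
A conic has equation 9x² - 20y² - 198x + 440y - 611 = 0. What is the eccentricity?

Group the x- and y-terms: 9(x² - 22x) -20(y² - 22y) = 611
Complete the square in x and y: 9(x - 11)² -20(y - 11)² = 611 + 1089 - 2420 = -720
Divide through by -720 to get (y - 11)²/36 - (x - 11)²/80 = 1.
Hyperbola, center (11, 11), transverse axis vertical; a² = 36, b² = 80.
c² = a² + b² = 116, so c = 2√29.
e = c/a = 2√29/6 = √29/3.

e = √29/3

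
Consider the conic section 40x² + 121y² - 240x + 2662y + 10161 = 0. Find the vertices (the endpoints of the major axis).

Group: 40(x² - 6x) + 121(y² + 22y) = -10161
Completing the square gives 40(x - 3)² + 121(y + 11)² = -10161 + 360 + 14641 = 4840.
Dividing both sides by 4840: (x - 3)²/121 + (y + 11)²/40 = 1
Ellipse, center (3, -11), major axis horizontal; a² = 121, b² = 40.
a = 11. Vertices at (h ± a, k).

(-8, -11) and (14, -11)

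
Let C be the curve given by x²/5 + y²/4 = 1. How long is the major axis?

Center (0, 0). The larger denominator 5 sits under the x-term, so the major axis is horizontal; a² = 5, b² = 4.
a² = 5 so a = √5; the major axis has length 2a = 2√5.

2√5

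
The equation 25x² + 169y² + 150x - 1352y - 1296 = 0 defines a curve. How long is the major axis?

Collect terms: 25(x² + 6x) + 169(y² - 8y) = 1296
Completing the square gives 25(x + 3)² + 169(y - 4)² = 1296 + 225 + 2704 = 4225.
Divide by 4225: (x + 3)²/169 + (y - 4)²/25 = 1
Ellipse, center (-3, 4), major axis horizontal; a² = 169, b² = 25.
a² = 169 so a = 13; the major axis has length 2a = 26.

26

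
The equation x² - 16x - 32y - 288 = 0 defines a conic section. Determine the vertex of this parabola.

Only x is squared. Complete the square in x: (x - 8)² = 32(y + 11).
Vertex (8, -11); 4p = 32 so p = 8. Opens up.

(8, -11)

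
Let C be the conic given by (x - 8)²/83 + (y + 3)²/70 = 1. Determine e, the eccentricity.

e = √1079/83

Center (8, -3). The larger denominator 83 sits under the x-term, so the major axis is horizontal; a² = 83, b² = 70.
c² = a² - b² = 13, so c = √13.
e = c/a = √13/√83 = √1079/83.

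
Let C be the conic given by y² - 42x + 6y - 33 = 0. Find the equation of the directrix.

x = -23/2

Only y is squared. Complete the square in y: (y + 3)² = 42(x + 1).
Vertex (-1, -3); 4p = 42 so p = 21/2. Opens right.
Directrix is the vertical line x = h − p = -1 − (21/2) = -23/2.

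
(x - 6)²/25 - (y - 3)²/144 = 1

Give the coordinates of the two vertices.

Center (6, 3). The positive term is the x-term, so the transverse axis is horizontal; a² = 25, b² = 144.
a = 5. Vertices at (h ± a, k).

(1, 3) and (11, 3)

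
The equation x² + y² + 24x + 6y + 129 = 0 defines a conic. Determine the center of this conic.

(-12, -3)

Group the x- and y-terms: (x² + 24x) + (y² + 6y) = -129
Completing the square gives (x + 12)² + (y + 3)² = -129 + 144 + 9 = 24.
So (x + 12)² + (y + 3)² = 24.
Circle centered at (-12, -3) with r² = 24.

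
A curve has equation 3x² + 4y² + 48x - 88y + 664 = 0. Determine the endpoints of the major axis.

Rearranging, 3(x² + 16x) + 4(y² - 22y) = -664.
Complete the square: 3(x + 8)² + 4(y - 11)² = -664 + 192 + 484 = 12
Dividing both sides by 12: (x + 8)²/4 + (y - 11)²/3 = 1
Ellipse, center (-8, 11), major axis horizontal; a² = 4, b² = 3.
a = 2. Vertices at (h ± a, k).

(-10, 11) and (-6, 11)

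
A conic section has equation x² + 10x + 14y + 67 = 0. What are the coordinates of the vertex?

(-5, -3)

Only x is squared. Complete the square in x: (x + 5)² = -14(y + 3).
Vertex (-5, -3); 4p = -14 so p = -7/2. Opens down.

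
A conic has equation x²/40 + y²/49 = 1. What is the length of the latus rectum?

80/7

Center (0, 0). The larger denominator 49 sits under the y-term, so the major axis is vertical; a² = 49, b² = 40.
Latus rectum length = 2b²/a = 2·40/7 = 80/7.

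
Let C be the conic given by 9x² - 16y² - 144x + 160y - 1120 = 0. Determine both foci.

(-7, 5) and (23, 5)

Group: 9(x² - 16x) -16(y² - 10y) = 1120
Complete the square in x and y: 9(x - 8)² -16(y - 5)² = 1120 + 576 - 400 = 1296
Divide by 1296: (x - 8)²/144 - (y - 5)²/81 = 1
Hyperbola, center (8, 5), transverse axis horizontal; a² = 144, b² = 81.
c² = a² + b² = 144 + 81 = 225, so c = 15.
Foci lie on the horizontal axis through the center: (h ± c, k).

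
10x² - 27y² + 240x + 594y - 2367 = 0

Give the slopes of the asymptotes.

Collect terms: 10(x² + 24x) -27(y² - 22y) = 2367
Complete the square in x and y: 10(x + 12)² -27(y - 11)² = 2367 + 1440 - 3267 = 540
Dividing both sides by 540: (x + 12)²/54 - (y - 11)²/20 = 1
Hyperbola, center (-12, 11), transverse axis horizontal; a² = 54, b² = 20.
For a horizontal hyperbola the asymptotes have slope ±b/a.
Here that is ±2√5/3√6 = ±√30/9.

√30/9 and -√30/9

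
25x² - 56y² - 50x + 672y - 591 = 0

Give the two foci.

(1, -3) and (1, 15)

25(x² - 2x) -56(y² - 12y) = 591
Completing the square gives 25(x - 1)² -56(y - 6)² = 591 + 25 - 2016 = -1400.
Divide through by -1400 to get (y - 6)²/25 - (x - 1)²/56 = 1.
Hyperbola, center (1, 6), transverse axis vertical; a² = 25, b² = 56.
c² = a² + b² = 25 + 56 = 81, so c = 9.
Foci lie on the vertical axis through the center: (h, k ± c).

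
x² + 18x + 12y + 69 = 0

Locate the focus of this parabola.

Only x is squared. Complete the square in x: (x + 9)² = -12(y - 1).
Vertex (-9, 1); 4p = -12 so p = -3. Opens down.
Focus is p units from the vertex along the axis: (h, k + p).

(-9, -2)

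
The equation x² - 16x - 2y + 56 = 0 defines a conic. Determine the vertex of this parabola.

Only x is squared. Complete the square in x: (x - 8)² = 2(y + 4).
Vertex (8, -4); 4p = 2 so p = 1/2. Opens up.

(8, -4)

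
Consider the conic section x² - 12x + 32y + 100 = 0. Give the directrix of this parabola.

Only x is squared. Complete the square in x: (x - 6)² = -32(y + 2).
Vertex (6, -2); 4p = -32 so p = -8. Opens down.
Directrix is the horizontal line y = k − p = -2 − (-8) = 6.

y = 6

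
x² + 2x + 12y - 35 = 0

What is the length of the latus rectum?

12

Only x is squared. Complete the square in x: (x + 1)² = -12(y - 3).
Vertex (-1, 3); 4p = -12 so p = -3. Opens down.
Latus rectum length = |4p| = 12.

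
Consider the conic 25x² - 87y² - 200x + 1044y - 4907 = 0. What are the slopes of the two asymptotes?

5√87/87 and -5√87/87

Collect terms: 25(x² - 8x) -87(y² - 12y) = 4907
25(x - 4)² -87(y - 6)² = 4907 + 400 - 3132 = 2175
Divide through by 2175 to get (x - 4)²/87 - (y - 6)²/25 = 1.
Hyperbola, center (4, 6), transverse axis horizontal; a² = 87, b² = 25.
For a horizontal hyperbola the asymptotes have slope ±b/a.
Here that is ±5/√87 = ±5√87/87.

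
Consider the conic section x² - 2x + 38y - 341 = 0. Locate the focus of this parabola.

Only x is squared. Complete the square in x: (x - 1)² = -38(y - 9).
Vertex (1, 9); 4p = -38 so p = -19/2. Opens down.
Focus is p units from the vertex along the axis: (h, k + p).

(1, -1/2)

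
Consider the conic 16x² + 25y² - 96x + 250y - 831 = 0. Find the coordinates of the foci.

(-3, -5) and (9, -5)

Group: 16(x² - 6x) + 25(y² + 10y) = 831
16(x - 3)² + 25(y + 5)² = 831 + 144 + 625 = 1600
Divide through by 1600 to get (x - 3)²/100 + (y + 5)²/64 = 1.
Ellipse, center (3, -5), major axis horizontal; a² = 100, b² = 64.
c² = a² - b² = 100 - 64 = 36, so c = 6.
Foci lie on the horizontal axis through the center: (h ± c, k).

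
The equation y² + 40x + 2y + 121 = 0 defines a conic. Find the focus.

Only y is squared. Complete the square in y: (y + 1)² = -40(x + 3).
Vertex (-3, -1); 4p = -40 so p = -10. Opens left.
Focus is p units from the vertex along the axis: (h + p, k).

(-13, -1)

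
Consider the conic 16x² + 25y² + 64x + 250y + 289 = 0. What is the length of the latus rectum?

Group: 16(x² + 4x) + 25(y² + 10y) = -289
16(x + 2)² + 25(y + 5)² = -289 + 64 + 625 = 400
Divide through by 400 to get (x + 2)²/25 + (y + 5)²/16 = 1.
Ellipse, center (-2, -5), major axis horizontal; a² = 25, b² = 16.
Latus rectum length = 2b²/a = 2·16/5 = 32/5.

32/5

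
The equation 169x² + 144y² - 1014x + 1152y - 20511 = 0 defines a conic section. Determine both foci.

(3, -9) and (3, 1)

Group: 169(x² - 6x) + 144(y² + 8y) = 20511
169(x - 3)² + 144(y + 4)² = 20511 + 1521 + 2304 = 24336
Dividing both sides by 24336: (x - 3)²/144 + (y + 4)²/169 = 1
Ellipse, center (3, -4), major axis vertical; a² = 169, b² = 144.
c² = a² - b² = 169 - 144 = 25, so c = 5.
Foci lie on the vertical axis through the center: (h, k ± c).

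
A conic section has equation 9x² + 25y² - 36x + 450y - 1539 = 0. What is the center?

(2, -9)

Group the x- and y-terms: 9(x² - 4x) + 25(y² + 18y) = 1539
Complete the square: 9(x - 2)² + 25(y + 9)² = 1539 + 36 + 2025 = 3600
Divide through by 3600 to get (x - 2)²/400 + (y + 9)²/144 = 1.
Ellipse with center (2, -9).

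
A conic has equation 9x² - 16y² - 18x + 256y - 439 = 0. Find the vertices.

Group the x- and y-terms: 9(x² - 2x) -16(y² - 16y) = 439
Completing the square gives 9(x - 1)² -16(y - 8)² = 439 + 9 - 1024 = -576.
Dividing both sides by -576: (y - 8)²/36 - (x - 1)²/64 = 1
Hyperbola, center (1, 8), transverse axis vertical; a² = 36, b² = 64.
a = 6. Vertices at (h, k ± a).

(1, 2) and (1, 14)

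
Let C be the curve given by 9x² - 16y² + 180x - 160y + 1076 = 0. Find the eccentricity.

Group the x- and y-terms: 9(x² + 20x) -16(y² + 10y) = -1076
Complete the square: 9(x + 10)² -16(y + 5)² = -1076 + 900 - 400 = -576
Dividing both sides by -576: (y + 5)²/36 - (x + 10)²/64 = 1
Hyperbola, center (-10, -5), transverse axis vertical; a² = 36, b² = 64.
c² = a² + b² = 100, so c = 10.
e = c/a = 10/6 = 5/3.

e = 5/3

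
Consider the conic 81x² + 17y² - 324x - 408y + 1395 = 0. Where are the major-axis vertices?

Group: 81(x² - 4x) + 17(y² - 24y) = -1395
Completing the square gives 81(x - 2)² + 17(y - 12)² = -1395 + 324 + 2448 = 1377.
Divide by 1377: (x - 2)²/17 + (y - 12)²/81 = 1
Ellipse, center (2, 12), major axis vertical; a² = 81, b² = 17.
a = 9. Vertices at (h, k ± a).

(2, 3) and (2, 21)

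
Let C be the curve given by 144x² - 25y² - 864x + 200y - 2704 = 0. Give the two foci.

(-10, 4) and (16, 4)

144(x² - 6x) -25(y² - 8y) = 2704
144(x - 3)² -25(y - 4)² = 2704 + 1296 - 400 = 3600
Divide through by 3600 to get (x - 3)²/25 - (y - 4)²/144 = 1.
Hyperbola, center (3, 4), transverse axis horizontal; a² = 25, b² = 144.
c² = a² + b² = 25 + 144 = 169, so c = 13.
Foci lie on the horizontal axis through the center: (h ± c, k).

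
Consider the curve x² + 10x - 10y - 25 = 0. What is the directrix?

Only x is squared. Complete the square in x: (x + 5)² = 10(y + 5).
Vertex (-5, -5); 4p = 10 so p = 5/2. Opens up.
Directrix is the horizontal line y = k − p = -5 − (5/2) = -15/2.

y = -15/2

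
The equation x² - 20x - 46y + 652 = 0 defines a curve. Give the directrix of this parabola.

Only x is squared. Complete the square in x: (x - 10)² = 46(y - 12).
Vertex (10, 12); 4p = 46 so p = 23/2. Opens up.
Directrix is the horizontal line y = k − p = 12 − (23/2) = 1/2.

y = 1/2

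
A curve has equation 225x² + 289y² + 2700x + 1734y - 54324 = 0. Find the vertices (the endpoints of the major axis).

225(x² + 12x) + 289(y² + 6y) = 54324
Completing the square gives 225(x + 6)² + 289(y + 3)² = 54324 + 8100 + 2601 = 65025.
Divide by 65025: (x + 6)²/289 + (y + 3)²/225 = 1
Ellipse, center (-6, -3), major axis horizontal; a² = 289, b² = 225.
a = 17. Vertices at (h ± a, k).

(-23, -3) and (11, -3)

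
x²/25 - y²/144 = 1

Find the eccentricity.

e = 13/5

Center (0, 0). The positive term is the x-term, so the transverse axis is horizontal; a² = 25, b² = 144.
c² = a² + b² = 169, so c = 13.
e = c/a = 13/5.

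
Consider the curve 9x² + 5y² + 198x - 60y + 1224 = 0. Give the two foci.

(-11, 4) and (-11, 8)

Collect terms: 9(x² + 22x) + 5(y² - 12y) = -1224
Complete the square in x and y: 9(x + 11)² + 5(y - 6)² = -1224 + 1089 + 180 = 45
Divide through by 45 to get (x + 11)²/5 + (y - 6)²/9 = 1.
Ellipse, center (-11, 6), major axis vertical; a² = 9, b² = 5.
c² = a² - b² = 9 - 5 = 4, so c = 2.
Foci lie on the vertical axis through the center: (h, k ± c).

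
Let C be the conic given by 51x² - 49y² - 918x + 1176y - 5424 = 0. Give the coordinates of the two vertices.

(2, 12) and (16, 12)

Group the x- and y-terms: 51(x² - 18x) -49(y² - 24y) = 5424
Completing the square gives 51(x - 9)² -49(y - 12)² = 5424 + 4131 - 7056 = 2499.
Dividing both sides by 2499: (x - 9)²/49 - (y - 12)²/51 = 1
Hyperbola, center (9, 12), transverse axis horizontal; a² = 49, b² = 51.
a = 7. Vertices at (h ± a, k).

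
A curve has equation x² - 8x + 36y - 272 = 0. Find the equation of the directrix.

Only x is squared. Complete the square in x: (x - 4)² = -36(y - 8).
Vertex (4, 8); 4p = -36 so p = -9. Opens down.
Directrix is the horizontal line y = k − p = 8 − (-9) = 17.

y = 17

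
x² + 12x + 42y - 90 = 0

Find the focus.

(-6, -15/2)

Only x is squared. Complete the square in x: (x + 6)² = -42(y - 3).
Vertex (-6, 3); 4p = -42 so p = -21/2. Opens down.
Focus is p units from the vertex along the axis: (h, k + p).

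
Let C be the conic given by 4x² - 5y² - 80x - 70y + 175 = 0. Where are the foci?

Group the x- and y-terms: 4(x² - 20x) -5(y² + 14y) = -175
Complete the square in x and y: 4(x - 10)² -5(y + 7)² = -175 + 400 - 245 = -20
Divide through by -20 to get (y + 7)²/4 - (x - 10)²/5 = 1.
Hyperbola, center (10, -7), transverse axis vertical; a² = 4, b² = 5.
c² = a² + b² = 4 + 5 = 9, so c = 3.
Foci lie on the vertical axis through the center: (h, k ± c).

(10, -10) and (10, -4)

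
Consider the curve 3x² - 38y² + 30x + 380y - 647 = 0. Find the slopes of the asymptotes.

Group the x- and y-terms: 3(x² + 10x) -38(y² - 10y) = 647
Complete the square in x and y: 3(x + 5)² -38(y - 5)² = 647 + 75 - 950 = -228
Divide by -228: (y - 5)²/6 - (x + 5)²/76 = 1
Hyperbola, center (-5, 5), transverse axis vertical; a² = 6, b² = 76.
For a vertical hyperbola the asymptotes have slope ±a/b.
Here that is ±√6/2√19 = ±√114/38.

√114/38 and -√114/38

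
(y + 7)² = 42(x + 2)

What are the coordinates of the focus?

Vertex (-2, -7); 4p = 42 so p = 21/2. Opens right.
Focus is p units from the vertex along the axis: (h + p, k).

(17/2, -7)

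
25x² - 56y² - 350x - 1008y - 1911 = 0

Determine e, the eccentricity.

Group the x- and y-terms: 25(x² - 14x) -56(y² + 18y) = 1911
Complete the square in x and y: 25(x - 7)² -56(y + 9)² = 1911 + 1225 - 4536 = -1400
Divide by -1400: (y + 9)²/25 - (x - 7)²/56 = 1
Hyperbola, center (7, -9), transverse axis vertical; a² = 25, b² = 56.
c² = a² + b² = 81, so c = 9.
e = c/a = 9/5.

e = 9/5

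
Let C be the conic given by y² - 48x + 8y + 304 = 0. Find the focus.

(18, -4)

Only y is squared. Complete the square in y: (y + 4)² = 48(x - 6).
Vertex (6, -4); 4p = 48 so p = 12. Opens right.
Focus is p units from the vertex along the axis: (h + p, k).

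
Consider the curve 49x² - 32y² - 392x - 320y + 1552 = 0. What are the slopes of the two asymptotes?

Collect terms: 49(x² - 8x) -32(y² + 10y) = -1552
Completing the square gives 49(x - 4)² -32(y + 5)² = -1552 + 784 - 800 = -1568.
Divide by -1568: (y + 5)²/49 - (x - 4)²/32 = 1
Hyperbola, center (4, -5), transverse axis vertical; a² = 49, b² = 32.
For a vertical hyperbola the asymptotes have slope ±a/b.
Here that is ±7/4√2 = ±7√2/8.

7√2/8 and -7√2/8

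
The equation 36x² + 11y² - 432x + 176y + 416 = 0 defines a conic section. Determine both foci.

Group: 36(x² - 12x) + 11(y² + 16y) = -416
Complete the square: 36(x - 6)² + 11(y + 8)² = -416 + 1296 + 704 = 1584
Dividing both sides by 1584: (x - 6)²/44 + (y + 8)²/144 = 1
Ellipse, center (6, -8), major axis vertical; a² = 144, b² = 44.
c² = a² - b² = 144 - 44 = 100, so c = 10.
Foci lie on the vertical axis through the center: (h, k ± c).

(6, -18) and (6, 2)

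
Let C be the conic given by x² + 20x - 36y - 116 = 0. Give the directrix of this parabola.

y = -15

Only x is squared. Complete the square in x: (x + 10)² = 36(y + 6).
Vertex (-10, -6); 4p = 36 so p = 9. Opens up.
Directrix is the horizontal line y = k − p = -6 − (9) = -15.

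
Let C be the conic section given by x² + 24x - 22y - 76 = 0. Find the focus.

(-12, -9/2)

Only x is squared. Complete the square in x: (x + 12)² = 22(y + 10).
Vertex (-12, -10); 4p = 22 so p = 11/2. Opens up.
Focus is p units from the vertex along the axis: (h, k + p).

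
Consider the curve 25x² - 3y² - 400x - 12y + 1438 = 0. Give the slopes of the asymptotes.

Rearranging, 25(x² - 16x) -3(y² + 4y) = -1438.
Completing the square gives 25(x - 8)² -3(y + 2)² = -1438 + 1600 - 12 = 150.
Divide by 150: (x - 8)²/6 - (y + 2)²/50 = 1
Hyperbola, center (8, -2), transverse axis horizontal; a² = 6, b² = 50.
For a horizontal hyperbola the asymptotes have slope ±b/a.
Here that is ±5√2/√6 = ±5√3/3.

5√3/3 and -5√3/3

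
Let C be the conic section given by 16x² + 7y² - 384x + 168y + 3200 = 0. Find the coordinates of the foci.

(12, -15) and (12, -9)

Collect terms: 16(x² - 24x) + 7(y² + 24y) = -3200
Completing the square gives 16(x - 12)² + 7(y + 12)² = -3200 + 2304 + 1008 = 112.
Divide through by 112 to get (x - 12)²/7 + (y + 12)²/16 = 1.
Ellipse, center (12, -12), major axis vertical; a² = 16, b² = 7.
c² = a² - b² = 16 - 7 = 9, so c = 3.
Foci lie on the vertical axis through the center: (h, k ± c).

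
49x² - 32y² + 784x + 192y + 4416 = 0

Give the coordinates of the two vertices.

Rearranging, 49(x² + 16x) -32(y² - 6y) = -4416.
Completing the square gives 49(x + 8)² -32(y - 3)² = -4416 + 3136 - 288 = -1568.
Dividing both sides by -1568: (y - 3)²/49 - (x + 8)²/32 = 1
Hyperbola, center (-8, 3), transverse axis vertical; a² = 49, b² = 32.
a = 7. Vertices at (h, k ± a).

(-8, -4) and (-8, 10)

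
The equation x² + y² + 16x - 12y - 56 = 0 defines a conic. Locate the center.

Collect terms: (x² + 16x) + (y² - 12y) = 56
(x + 8)² + (y - 6)² = 56 + 64 + 36 = 156
So (x + 8)² + (y - 6)² = 156.
Circle centered at (-8, 6) with r² = 156.

(-8, 6)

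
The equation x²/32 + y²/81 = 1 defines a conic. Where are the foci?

(0, -7) and (0, 7)

Center (0, 0). The larger denominator 81 sits under the y-term, so the major axis is vertical; a² = 81, b² = 32.
c² = a² - b² = 81 - 32 = 49, so c = 7.
Foci lie on the vertical axis through the center: (h, k ± c).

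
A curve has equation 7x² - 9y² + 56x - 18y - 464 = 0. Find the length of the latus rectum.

14

7(x² + 8x) -9(y² + 2y) = 464
Complete the square in x and y: 7(x + 4)² -9(y + 1)² = 464 + 112 - 9 = 567
Dividing both sides by 567: (x + 4)²/81 - (y + 1)²/63 = 1
Hyperbola, center (-4, -1), transverse axis horizontal; a² = 81, b² = 63.
Latus rectum length = 2b²/a = 2·63/9 = 14.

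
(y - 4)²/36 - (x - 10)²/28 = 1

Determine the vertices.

Center (10, 4). The positive term is the y-term, so the transverse axis is vertical; a² = 36, b² = 28.
a = 6. Vertices at (h, k ± a).

(10, -2) and (10, 10)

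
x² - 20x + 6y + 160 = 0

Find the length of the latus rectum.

Only x is squared. Complete the square in x: (x - 10)² = -6(y + 10).
Vertex (10, -10); 4p = -6 so p = -3/2. Opens down.
Latus rectum length = |4p| = 6.

6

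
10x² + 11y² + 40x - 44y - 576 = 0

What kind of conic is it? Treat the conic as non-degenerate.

No xy term. Coefficients of x² and y² are A = 10, C = 11.
A and C have the same sign but A ≠ C ⇒ ellipse.

ellipse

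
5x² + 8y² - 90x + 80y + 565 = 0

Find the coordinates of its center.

(9, -5)

Rearranging, 5(x² - 18x) + 8(y² + 10y) = -565.
Completing the square gives 5(x - 9)² + 8(y + 5)² = -565 + 405 + 200 = 40.
Divide through by 40 to get (x - 9)²/8 + (y + 5)²/5 = 1.
Ellipse with center (9, -5).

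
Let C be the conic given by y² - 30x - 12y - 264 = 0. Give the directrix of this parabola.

Only y is squared. Complete the square in y: (y - 6)² = 30(x + 10).
Vertex (-10, 6); 4p = 30 so p = 15/2. Opens right.
Directrix is the vertical line x = h − p = -10 − (15/2) = -35/2.

x = -35/2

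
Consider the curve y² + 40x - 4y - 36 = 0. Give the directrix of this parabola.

x = 11

Only y is squared. Complete the square in y: (y - 2)² = -40(x - 1).
Vertex (1, 2); 4p = -40 so p = -10. Opens left.
Directrix is the vertical line x = h − p = 1 − (-10) = 11.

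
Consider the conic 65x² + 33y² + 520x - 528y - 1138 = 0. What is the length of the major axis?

2√130

Group: 65(x² + 8x) + 33(y² - 16y) = 1138
Complete the square: 65(x + 4)² + 33(y - 8)² = 1138 + 1040 + 2112 = 4290
Divide by 4290: (x + 4)²/66 + (y - 8)²/130 = 1
Ellipse, center (-4, 8), major axis vertical; a² = 130, b² = 66.
a² = 130 so a = √130; the major axis has length 2a = 2√130.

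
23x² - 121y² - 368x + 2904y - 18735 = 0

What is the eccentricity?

e = 12/11

23(x² - 16x) -121(y² - 24y) = 18735
Complete the square in x and y: 23(x - 8)² -121(y - 12)² = 18735 + 1472 - 17424 = 2783
Divide by 2783: (x - 8)²/121 - (y - 12)²/23 = 1
Hyperbola, center (8, 12), transverse axis horizontal; a² = 121, b² = 23.
c² = a² + b² = 144, so c = 12.
e = c/a = 12/11.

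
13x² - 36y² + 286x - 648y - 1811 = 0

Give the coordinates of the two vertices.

(-17, -9) and (-5, -9)

13(x² + 22x) -36(y² + 18y) = 1811
Complete the square: 13(x + 11)² -36(y + 9)² = 1811 + 1573 - 2916 = 468
Dividing both sides by 468: (x + 11)²/36 - (y + 9)²/13 = 1
Hyperbola, center (-11, -9), transverse axis horizontal; a² = 36, b² = 13.
a = 6. Vertices at (h ± a, k).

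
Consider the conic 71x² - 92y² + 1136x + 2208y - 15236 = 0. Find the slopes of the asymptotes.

√1633/46 and -√1633/46

Rearranging, 71(x² + 16x) -92(y² - 24y) = 15236.
Completing the square gives 71(x + 8)² -92(y - 12)² = 15236 + 4544 - 13248 = 6532.
Divide by 6532: (x + 8)²/92 - (y - 12)²/71 = 1
Hyperbola, center (-8, 12), transverse axis horizontal; a² = 92, b² = 71.
For a horizontal hyperbola the asymptotes have slope ±b/a.
Here that is ±√71/2√23 = ±√1633/46.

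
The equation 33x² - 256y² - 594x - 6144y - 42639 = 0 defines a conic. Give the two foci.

(-8, -12) and (26, -12)

33(x² - 18x) -256(y² + 24y) = 42639
Completing the square gives 33(x - 9)² -256(y + 12)² = 42639 + 2673 - 36864 = 8448.
Divide through by 8448 to get (x - 9)²/256 - (y + 12)²/33 = 1.
Hyperbola, center (9, -12), transverse axis horizontal; a² = 256, b² = 33.
c² = a² + b² = 256 + 33 = 289, so c = 17.
Foci lie on the horizontal axis through the center: (h ± c, k).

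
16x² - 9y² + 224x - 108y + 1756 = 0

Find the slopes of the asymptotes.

Collect terms: 16(x² + 14x) -9(y² + 12y) = -1756
Completing the square gives 16(x + 7)² -9(y + 6)² = -1756 + 784 - 324 = -1296.
Dividing both sides by -1296: (y + 6)²/144 - (x + 7)²/81 = 1
Hyperbola, center (-7, -6), transverse axis vertical; a² = 144, b² = 81.
For a vertical hyperbola the asymptotes have slope ±a/b.
Here that is ±12/9 = ±4/3.

4/3 and -4/3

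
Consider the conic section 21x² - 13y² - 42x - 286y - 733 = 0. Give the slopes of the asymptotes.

Group: 21(x² - 2x) -13(y² + 22y) = 733
Complete the square: 21(x - 1)² -13(y + 11)² = 733 + 21 - 1573 = -819
Divide by -819: (y + 11)²/63 - (x - 1)²/39 = 1
Hyperbola, center (1, -11), transverse axis vertical; a² = 63, b² = 39.
For a vertical hyperbola the asymptotes have slope ±a/b.
Here that is ±3√7/√39 = ±√273/13.

√273/13 and -√273/13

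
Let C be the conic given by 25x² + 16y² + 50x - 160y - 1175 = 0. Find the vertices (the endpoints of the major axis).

Rearranging, 25(x² + 2x) + 16(y² - 10y) = 1175.
Complete the square: 25(x + 1)² + 16(y - 5)² = 1175 + 25 + 400 = 1600
Divide through by 1600 to get (x + 1)²/64 + (y - 5)²/100 = 1.
Ellipse, center (-1, 5), major axis vertical; a² = 100, b² = 64.
a = 10. Vertices at (h, k ± a).

(-1, -5) and (-1, 15)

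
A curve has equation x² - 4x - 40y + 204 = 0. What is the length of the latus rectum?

Only x is squared. Complete the square in x: (x - 2)² = 40(y - 5).
Vertex (2, 5); 4p = 40 so p = 10. Opens up.
Latus rectum length = |4p| = 40.

40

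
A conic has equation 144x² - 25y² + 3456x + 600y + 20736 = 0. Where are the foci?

Group: 144(x² + 24x) -25(y² - 24y) = -20736
Complete the square: 144(x + 12)² -25(y - 12)² = -20736 + 20736 - 3600 = -3600
Divide by -3600: (y - 12)²/144 - (x + 12)²/25 = 1
Hyperbola, center (-12, 12), transverse axis vertical; a² = 144, b² = 25.
c² = a² + b² = 144 + 25 = 169, so c = 13.
Foci lie on the vertical axis through the center: (h, k ± c).

(-12, -1) and (-12, 25)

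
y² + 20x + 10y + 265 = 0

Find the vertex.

Only y is squared. Complete the square in y: (y + 5)² = -20(x + 12).
Vertex (-12, -5); 4p = -20 so p = -5. Opens left.

(-12, -5)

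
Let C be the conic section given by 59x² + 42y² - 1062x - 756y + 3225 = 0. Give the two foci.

(9, 9 - √34) and (9, 9 + √34)

Group the x- and y-terms: 59(x² - 18x) + 42(y² - 18y) = -3225
Completing the square gives 59(x - 9)² + 42(y - 9)² = -3225 + 4779 + 3402 = 4956.
Divide through by 4956 to get (x - 9)²/84 + (y - 9)²/118 = 1.
Ellipse, center (9, 9), major axis vertical; a² = 118, b² = 84.
c² = a² - b² = 118 - 84 = 34, so c = √34.
Foci lie on the vertical axis through the center: (h, k ± c).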